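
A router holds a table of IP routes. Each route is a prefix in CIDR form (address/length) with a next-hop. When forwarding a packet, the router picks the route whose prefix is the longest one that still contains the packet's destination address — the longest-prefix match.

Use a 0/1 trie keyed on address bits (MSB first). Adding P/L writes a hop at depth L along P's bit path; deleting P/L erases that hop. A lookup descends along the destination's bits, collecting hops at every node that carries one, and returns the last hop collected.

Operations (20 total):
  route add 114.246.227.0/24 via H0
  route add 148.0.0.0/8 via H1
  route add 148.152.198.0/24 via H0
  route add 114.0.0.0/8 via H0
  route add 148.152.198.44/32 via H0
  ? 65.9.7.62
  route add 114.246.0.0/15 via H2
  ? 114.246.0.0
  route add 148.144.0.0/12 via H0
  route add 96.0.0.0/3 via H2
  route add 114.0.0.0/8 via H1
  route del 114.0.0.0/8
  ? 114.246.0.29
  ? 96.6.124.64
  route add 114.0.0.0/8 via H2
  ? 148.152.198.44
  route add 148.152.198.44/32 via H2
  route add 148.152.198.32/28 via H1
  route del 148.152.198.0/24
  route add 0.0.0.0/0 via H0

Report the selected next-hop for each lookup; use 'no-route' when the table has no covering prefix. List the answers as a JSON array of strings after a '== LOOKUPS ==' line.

Process each operation:
  + 114.246.227.0/24 (H0) depth=24
  + 148.0.0.0/8 (H1) depth=8
  + 148.152.198.0/24 (H0) depth=24
  + 114.0.0.0/8 (H0) depth=8
  + 148.152.198.44/32 (H0) depth=32
  lookup 65.9.7.62: bits 01 walk d0:-→d1:-→d2:- -> no-route
  + 114.246.0.0/15 (H2) depth=15
  lookup 114.246.0.0: bits 0111001011110110 walk d0:-→d1:-→d2:-→d3:-→d4:-→d5:-→d6:-→d7:-→d8:H0→d9:-→d10:-→d11:-→d12:-→d13:-→d14:-→d15:H2→d16:- -> H2
  + 148.144.0.0/12 (H0) depth=12
  + 96.0.0.0/3 (H2) depth=3
  + 114.0.0.0/8 (H1) depth=8
  - 114.0.0.0/8 clear@8
  lookup 114.246.0.29: bits 0111001011110110 walk d0:-→d1:-→d2:-→d3:H2→d4:-→d5:-→d6:-→d7:-→d8:-→d9:-→d10:-→d11:-→d12:-→d13:-→d14:-→d15:H2→d16:- -> H2
  lookup 96.6.124.64: bits 011 walk d0:-→d1:-→d2:-→d3:H2 -> H2
  + 114.0.0.0/8 (H2) depth=8
  lookup 148.152.198.44: bits 10010100100110001100011000101100 walk d0:-→d1:-→d2:-→d3:-→d4:-→d5:-→d6:-→d7:-→d8:H1→d9:-→d10:-→d11:-→d12:H0→d13:-→d14:-→d15:-→d16:-→d17:-→d18:-→d19:-→d20:-→d21:-→d22:-→d23:-→d24:H0→d25:-→d26:-→d27:-→d28:-→d29:-→d30:-→d31:-→d32:H0 -> H0
  + 148.152.198.44/32 (H2) depth=32
  + 148.152.198.32/28 (H1) depth=28
  - 148.152.198.0/24 clear@24
  + 0.0.0.0/0 (H0) depth=0

== LOOKUPS ==
["no-route","H2","H2","H2","H0"]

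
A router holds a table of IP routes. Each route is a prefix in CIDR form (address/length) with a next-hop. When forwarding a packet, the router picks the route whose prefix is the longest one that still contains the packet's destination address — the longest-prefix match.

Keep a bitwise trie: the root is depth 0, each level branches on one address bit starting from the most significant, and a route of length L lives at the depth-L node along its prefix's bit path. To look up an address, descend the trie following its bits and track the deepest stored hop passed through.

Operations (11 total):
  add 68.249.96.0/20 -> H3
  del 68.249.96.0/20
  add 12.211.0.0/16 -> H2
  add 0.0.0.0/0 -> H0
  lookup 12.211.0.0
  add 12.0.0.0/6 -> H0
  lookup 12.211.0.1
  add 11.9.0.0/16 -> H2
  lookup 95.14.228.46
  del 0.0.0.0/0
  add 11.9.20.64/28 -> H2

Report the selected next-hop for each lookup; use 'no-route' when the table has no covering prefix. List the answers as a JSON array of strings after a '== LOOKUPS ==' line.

Trace:
  + 68.249.96.0/20 (H3) depth=20
  del 68.249.96.0/20 (clear depth 20)
  + 12.211.0.0/16 (H2) depth=16
  + 0.0.0.0/0 (H0) depth=0
  Q 12.211.0.0: descend 0000110011010011 ; hops seen [H0,H2] ; pick H2
  + 12.0.0.0/6 (H0) depth=6
  Q 12.211.0.1: descend 0000110011010011 ; hops seen [H0,H0,H2] ; pick H2
  + 11.9.0.0/16 (H2) depth=16
  Q 95.14.228.46: descend 010 ; hops seen [H0] ; pick H0
  del 0.0.0.0/0 (clear depth 0)
  + 11.9.20.64/28 (H2) depth=28

== LOOKUPS ==
["H2","H2","H0"]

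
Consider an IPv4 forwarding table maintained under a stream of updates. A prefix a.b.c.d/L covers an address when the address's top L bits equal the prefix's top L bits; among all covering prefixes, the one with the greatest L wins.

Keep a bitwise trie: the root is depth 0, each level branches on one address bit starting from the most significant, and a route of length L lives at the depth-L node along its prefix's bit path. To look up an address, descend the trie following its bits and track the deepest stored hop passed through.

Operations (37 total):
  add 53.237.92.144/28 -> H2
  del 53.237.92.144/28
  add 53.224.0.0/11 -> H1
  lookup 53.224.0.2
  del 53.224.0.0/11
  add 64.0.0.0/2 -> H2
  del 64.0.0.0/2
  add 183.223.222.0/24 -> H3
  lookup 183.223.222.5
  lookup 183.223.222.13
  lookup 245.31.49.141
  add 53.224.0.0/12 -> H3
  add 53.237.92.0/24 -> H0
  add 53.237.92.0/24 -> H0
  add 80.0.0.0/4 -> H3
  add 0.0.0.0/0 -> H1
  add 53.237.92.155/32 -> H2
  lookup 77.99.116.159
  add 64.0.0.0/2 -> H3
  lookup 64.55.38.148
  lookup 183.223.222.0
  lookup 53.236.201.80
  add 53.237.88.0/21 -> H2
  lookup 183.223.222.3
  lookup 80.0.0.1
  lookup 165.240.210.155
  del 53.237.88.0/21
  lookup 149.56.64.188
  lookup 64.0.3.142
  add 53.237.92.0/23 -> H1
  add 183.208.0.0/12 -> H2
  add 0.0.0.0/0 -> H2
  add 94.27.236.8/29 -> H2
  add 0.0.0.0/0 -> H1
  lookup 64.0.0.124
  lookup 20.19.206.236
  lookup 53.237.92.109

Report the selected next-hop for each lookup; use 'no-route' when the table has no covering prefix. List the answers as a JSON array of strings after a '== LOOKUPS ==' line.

Trace:
  + 53.237.92.144/28 (H2) depth=28
  del 53.237.92.144/28 (clear depth 28)
  + 53.224.0.0/11 (H1) depth=11
  ? 53.224.0.2  path d0:-→d1:-→d2:-→d3:-→d4:-→d5:-→d6:-→d7:-→d8:-→d9:-→d10:-→d11:H1→d12:-  best=H1
  del 53.224.0.0/11 (clear depth 11)
  + 64.0.0.0/2 (H2) depth=2
  del 64.0.0.0/2 (clear depth 2)
  + 183.223.222.0/24 (H3) depth=24
  ? 183.223.222.5  path d0:-→d1:-→d2:-→d3:-→d4:-→d5:-→d6:-→d7:-→d8:-→d9:-→d10:-→d11:-→d12:-→d13:-→d14:-→d15:-→d16:-→d17:-→d18:-→d19:-→d20:-→d21:-→d22:-→d23:-→d24:H3  best=H3
  ? 183.223.222.13  path d0:-→d1:-→d2:-→d3:-→d4:-→d5:-→d6:-→d7:-→d8:-→d9:-→d10:-→d11:-→d12:-→d13:-→d14:-→d15:-→d16:-→d17:-→d18:-→d19:-→d20:-→d21:-→d22:-→d23:-→d24:H3  best=H3
  ? 245.31.49.141  path d0:-→d1:-  best=no-route
  + 53.224.0.0/12 (H3) depth=12
  + 53.237.92.0/24 (H0) depth=24
  + 53.237.92.0/24 (H0) depth=24
  + 80.0.0.0/4 (H3) depth=4
  + 0.0.0.0/0 (H1) depth=0
  + 53.237.92.155/32 (H2) depth=32
  ? 77.99.116.159  path d0:H1→d1:-→d2:-→d3:-  best=H1
  + 64.0.0.0/2 (H3) depth=2
  ? 64.55.38.148  path d0:H1→d1:-→d2:H3→d3:-  best=H3
  ? 183.223.222.0  path d0:H1→d1:-→d2:-→d3:-→d4:-→d5:-→d6:-→d7:-→d8:-→d9:-→d10:-→d11:-→d12:-→d13:-→d14:-→d15:-→d16:-→d17:-→d18:-→d19:-→d20:-→d21:-→d22:-→d23:-→d24:H3  best=H3
  ? 53.236.201.80  path d0:H1→d1:-→d2:-→d3:-→d4:-→d5:-→d6:-→d7:-→d8:-→d9:-→d10:-→d11:-→d12:H3→d13:-→d14:-→d15:-  best=H3
  + 53.237.88.0/21 (H2) depth=21
  ? 183.223.222.3  path d0:H1→d1:-→d2:-→d3:-→d4:-→d5:-→d6:-→d7:-→d8:-→d9:-→d10:-→d11:-→d12:-→d13:-→d14:-→d15:-→d16:-→d17:-→d18:-→d19:-→d20:-→d21:-→d22:-→d23:-→d24:H3  best=H3
  ? 80.0.0.1  path d0:H1→d1:-→d2:H3→d3:-→d4:H3  best=H3
  ? 165.240.210.155  path d0:H1→d1:-→d2:-→d3:-  best=H1
  del 53.237.88.0/21 (clear depth 21)
  ? 149.56.64.188  path d0:H1→d1:-→d2:-  best=H1
  ? 64.0.3.142  path d0:H1→d1:-→d2:H3→d3:-  best=H3
  + 53.237.92.0/23 (H1) depth=23
  + 183.208.0.0/12 (H2) depth=12
  + 0.0.0.0/0 (H2) depth=0
  + 94.27.236.8/29 (H2) depth=29
  + 0.0.0.0/0 (H1) depth=0
  ? 64.0.0.124  path d0:H1→d1:-→d2:H3→d3:-  best=H3
  ? 20.19.206.236  path d0:H1→d1:-→d2:-  best=H1
  ? 53.237.92.109  path d0:H1→d1:-→d2:-→d3:-→d4:-→d5:-→d6:-→d7:-→d8:-→d9:-→d10:-→d11:-→d12:H3→d13:-→d14:-→d15:-→d16:-→d17:-→d18:-→d19:-→d20:-→d21:-→d22:-→d23:H1→d24:H0  best=H0

== LOOKUPS ==
["H1","H3","H3","no-route","H1","H3","H3","H3","H3","H3","H1","H1","H3","H3","H1","H0"]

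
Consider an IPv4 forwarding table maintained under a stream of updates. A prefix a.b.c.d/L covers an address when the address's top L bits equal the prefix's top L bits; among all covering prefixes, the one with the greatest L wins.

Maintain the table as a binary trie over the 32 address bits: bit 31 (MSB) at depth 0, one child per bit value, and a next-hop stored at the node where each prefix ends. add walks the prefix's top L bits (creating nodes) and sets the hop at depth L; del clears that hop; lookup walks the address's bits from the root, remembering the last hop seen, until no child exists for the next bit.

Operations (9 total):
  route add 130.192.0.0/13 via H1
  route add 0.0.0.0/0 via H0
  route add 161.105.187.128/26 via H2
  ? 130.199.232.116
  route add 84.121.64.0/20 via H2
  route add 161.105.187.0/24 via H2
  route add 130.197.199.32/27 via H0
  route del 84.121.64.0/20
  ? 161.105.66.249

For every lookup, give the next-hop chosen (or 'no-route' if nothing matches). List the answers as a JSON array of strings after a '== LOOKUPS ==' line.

Process each operation:
  add 130.192.0.0/13 -> H1 at depth 13
  add 0.0.0.0/0 -> H0 at depth 0
  add 161.105.187.128/26 -> H2 at depth 26
  Q 130.199.232.116: descend 1000001011000 ; hops seen [H0,H1] ; pick H1
  add 84.121.64.0/20 -> H2 at depth 20
  add 161.105.187.0/24 -> H2 at depth 24
  add 130.197.199.32/27 -> H0 at depth 27
  del 84.121.64.0/20 (clear depth 20)
  Q 161.105.66.249: descend 1010000101101001 ; hops seen [H0] ; pick H0

== LOOKUPS ==
["H1","H0"]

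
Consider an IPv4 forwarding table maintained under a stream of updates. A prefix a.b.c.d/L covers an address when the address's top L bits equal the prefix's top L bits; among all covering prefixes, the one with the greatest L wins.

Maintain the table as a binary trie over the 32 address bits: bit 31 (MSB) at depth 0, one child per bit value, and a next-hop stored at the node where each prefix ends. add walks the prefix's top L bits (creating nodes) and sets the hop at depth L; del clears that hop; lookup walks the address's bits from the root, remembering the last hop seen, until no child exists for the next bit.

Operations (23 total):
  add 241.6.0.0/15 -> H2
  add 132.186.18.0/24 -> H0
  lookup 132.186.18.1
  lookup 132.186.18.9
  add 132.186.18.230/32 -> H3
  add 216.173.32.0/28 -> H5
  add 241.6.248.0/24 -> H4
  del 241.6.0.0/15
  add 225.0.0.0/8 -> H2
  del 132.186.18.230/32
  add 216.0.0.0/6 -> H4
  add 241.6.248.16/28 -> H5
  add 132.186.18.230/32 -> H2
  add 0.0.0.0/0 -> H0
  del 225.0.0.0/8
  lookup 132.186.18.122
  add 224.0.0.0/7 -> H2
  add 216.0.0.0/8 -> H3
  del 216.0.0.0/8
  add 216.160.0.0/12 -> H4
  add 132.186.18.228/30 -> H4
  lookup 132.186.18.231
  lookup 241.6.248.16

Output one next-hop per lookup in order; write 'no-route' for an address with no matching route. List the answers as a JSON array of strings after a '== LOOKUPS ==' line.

Trace:
  add 241.6.0.0/15 -> H2 at depth 15
  add 132.186.18.0/24 -> H0 at depth 24
  ? 132.186.18.1  path d0:-→d1:-→d2:-→d3:-→d4:-→d5:-→d6:-→d7:-→d8:-→d9:-→d10:-→d11:-→d12:-→d13:-→d14:-→d15:-→d16:-→d17:-→d18:-→d19:-→d20:-→d21:-→d22:-→d23:-→d24:H0  best=H0
  ? 132.186.18.9  path d0:-→d1:-→d2:-→d3:-→d4:-→d5:-→d6:-→d7:-→d8:-→d9:-→d10:-→d11:-→d12:-→d13:-→d14:-→d15:-→d16:-→d17:-→d18:-→d19:-→d20:-→d21:-→d22:-→d23:-→d24:H0  best=H0
  add 132.186.18.230/32 -> H3 at depth 32
  add 216.173.32.0/28 -> H5 at depth 28
  add 241.6.248.0/24 -> H4 at depth 24
  - 241.6.0.0/15 clear@15
  add 225.0.0.0/8 -> H2 at depth 8
  - 132.186.18.230/32 clear@32
  add 216.0.0.0/6 -> H4 at depth 6
  add 241.6.248.16/28 -> H5 at depth 28
  add 132.186.18.230/32 -> H2 at depth 32
  add 0.0.0.0/0 -> H0 at depth 0
  - 225.0.0.0/8 clear@8
  ? 132.186.18.122  path d0:H0→d1:-→d2:-→d3:-→d4:-→d5:-→d6:-→d7:-→d8:-→d9:-→d10:-→d11:-→d12:-→d13:-→d14:-→d15:-→d16:-→d17:-→d18:-→d19:-→d20:-→d21:-→d22:-→d23:-→d24:H0  best=H0
  add 224.0.0.0/7 -> H2 at depth 7
  add 216.0.0.0/8 -> H3 at depth 8
  - 216.0.0.0/8 clear@8
  add 216.160.0.0/12 -> H4 at depth 12
  add 132.186.18.228/30 -> H4 at depth 30
  ? 132.186.18.231  path d0:H0→d1:-→d2:-→d3:-→d4:-→d5:-→d6:-→d7:-→d8:-→d9:-→d10:-→d11:-→d12:-→d13:-→d14:-→d15:-→d16:-→d17:-→d18:-→d19:-→d20:-→d21:-→d22:-→d23:-→d24:H0→d25:-→d26:-→d27:-→d28:-→d29:-→d30:H4→d31:-  best=H4
  ? 241.6.248.16  path d0:H0→d1:-→d2:-→d3:-→d4:-→d5:-→d6:-→d7:-→d8:-→d9:-→d10:-→d11:-→d12:-→d13:-→d14:-→d15:-→d16:-→d17:-→d18:-→d19:-→d20:-→d21:-→d22:-→d23:-→d24:H4→d25:-→d26:-→d27:-→d28:H5  best=H5

== LOOKUPS ==
["H0","H0","H0","H4","H5"]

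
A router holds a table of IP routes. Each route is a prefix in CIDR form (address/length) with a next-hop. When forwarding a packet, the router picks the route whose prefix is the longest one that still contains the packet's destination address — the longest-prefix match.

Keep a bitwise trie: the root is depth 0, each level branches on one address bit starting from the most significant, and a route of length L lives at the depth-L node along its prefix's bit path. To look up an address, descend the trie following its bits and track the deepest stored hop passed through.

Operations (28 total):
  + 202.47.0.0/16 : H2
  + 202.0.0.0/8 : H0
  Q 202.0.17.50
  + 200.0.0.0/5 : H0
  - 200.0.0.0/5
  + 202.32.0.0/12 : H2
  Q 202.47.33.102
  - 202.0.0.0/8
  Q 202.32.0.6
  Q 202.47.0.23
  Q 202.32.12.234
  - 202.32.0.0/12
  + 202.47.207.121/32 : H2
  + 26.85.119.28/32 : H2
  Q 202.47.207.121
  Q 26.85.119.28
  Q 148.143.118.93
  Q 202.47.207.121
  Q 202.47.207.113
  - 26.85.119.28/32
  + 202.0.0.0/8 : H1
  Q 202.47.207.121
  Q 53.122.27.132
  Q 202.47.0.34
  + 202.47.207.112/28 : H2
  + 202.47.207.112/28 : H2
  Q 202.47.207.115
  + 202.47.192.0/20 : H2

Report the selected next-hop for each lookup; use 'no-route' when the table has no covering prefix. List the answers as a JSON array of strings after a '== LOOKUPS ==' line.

Apply in order:
  + 202.47.0.0/16 (H2) depth=16
  + 202.0.0.0/8 (H0) depth=8
  lookup 202.0.17.50: bits 1100101000 walk d0:-→d1:-→d2:-→d3:-→d4:-→d5:-→d6:-→d7:-→d8:H0→d9:-→d10:- -> H0
  + 200.0.0.0/5 (H0) depth=5
  - 200.0.0.0/5 clear@5
  + 202.32.0.0/12 (H2) depth=12
  lookup 202.47.33.102: bits 1100101000101111 walk d0:-→d1:-→d2:-→d3:-→d4:-→d5:-→d6:-→d7:-→d8:H0→d9:-→d10:-→d11:-→d12:H2→d13:-→d14:-→d15:-→d16:H2 -> H2
  - 202.0.0.0/8 clear@8
  lookup 202.32.0.6: bits 110010100010 walk d0:-→d1:-→d2:-→d3:-→d4:-→d5:-→d6:-→d7:-→d8:-→d9:-→d10:-→d11:-→d12:H2 -> H2
  lookup 202.47.0.23: bits 1100101000101111 walk d0:-→d1:-→d2:-→d3:-→d4:-→d5:-→d6:-→d7:-→d8:-→d9:-→d10:-→d11:-→d12:H2→d13:-→d14:-→d15:-→d16:H2 -> H2
  lookup 202.32.12.234: bits 110010100010 walk d0:-→d1:-→d2:-→d3:-→d4:-→d5:-→d6:-→d7:-→d8:-→d9:-→d10:-→d11:-→d12:H2 -> H2
  - 202.32.0.0/12 clear@12
  + 202.47.207.121/32 (H2) depth=32
  + 26.85.119.28/32 (H2) depth=32
  lookup 202.47.207.121: bits 11001010001011111100111101111001 walk d0:-→d1:-→d2:-→d3:-→d4:-→d5:-→d6:-→d7:-→d8:-→d9:-→d10:-→d11:-→d12:-→d13:-→d14:-→d15:-→d16:H2→d17:-→d18:-→d19:-→d20:-→d21:-→d22:-→d23:-→d24:-→d25:-→d26:-→d27:-→d28:-→d29:-→d30:-→d31:-→d32:H2 -> H2
  lookup 26.85.119.28: bits 00011010010101010111011100011100 walk d0:-→d1:-→d2:-→d3:-→d4:-→d5:-→d6:-→d7:-→d8:-→d9:-→d10:-→d11:-→d12:-→d13:-→d14:-→d15:-→d16:-→d17:-→d18:-→d19:-→d20:-→d21:-→d22:-→d23:-→d24:-→d25:-→d26:-→d27:-→d28:-→d29:-→d30:-→d31:-→d32:H2 -> H2
  lookup 148.143.118.93: bits 1 walk d0:-→d1:- -> no-route
  lookup 202.47.207.121: bits 11001010001011111100111101111001 walk d0:-→d1:-→d2:-→d3:-→d4:-→d5:-→d6:-→d7:-→d8:-→d9:-→d10:-→d11:-→d12:-→d13:-→d14:-→d15:-→d16:H2→d17:-→d18:-→d19:-→d20:-→d21:-→d22:-→d23:-→d24:-→d25:-→d26:-→d27:-→d28:-→d29:-→d30:-→d31:-→d32:H2 -> H2
  lookup 202.47.207.113: bits 1100101000101111110011110111 walk d0:-→d1:-→d2:-→d3:-→d4:-→d5:-→d6:-→d7:-→d8:-→d9:-→d10:-→d11:-→d12:-→d13:-→d14:-→d15:-→d16:H2→d17:-→d18:-→d19:-→d20:-→d21:-→d22:-→d23:-→d24:-→d25:-→d26:-→d27:-→d28:- -> H2
  - 26.85.119.28/32 clear@32
  + 202.0.0.0/8 (H1) depth=8
  lookup 202.47.207.121: bits 11001010001011111100111101111001 walk d0:-→d1:-→d2:-→d3:-→d4:-→d5:-→d6:-→d7:-→d8:H1→d9:-→d10:-→d11:-→d12:-→d13:-→d14:-→d15:-→d16:H2→d17:-→d18:-→d19:-→d20:-→d21:-→d22:-→d23:-→d24:-→d25:-→d26:-→d27:-→d28:-→d29:-→d30:-→d31:-→d32:H2 -> H2
  lookup 53.122.27.132: bits 00 walk d0:-→d1:-→d2:- -> no-route
  lookup 202.47.0.34: bits 1100101000101111 walk d0:-→d1:-→d2:-→d3:-→d4:-→d5:-→d6:-→d7:-→d8:H1→d9:-→d10:-→d11:-→d12:-→d13:-→d14:-→d15:-→d16:H2 -> H2
  + 202.47.207.112/28 (H2) depth=28
  + 202.47.207.112/28 (H2) depth=28
  lookup 202.47.207.115: bits 1100101000101111110011110111 walk d0:-→d1:-→d2:-→d3:-→d4:-→d5:-→d6:-→d7:-→d8:H1→d9:-→d10:-→d11:-→d12:-→d13:-→d14:-→d15:-→d16:H2→d17:-→d18:-→d19:-→d20:-→d21:-→d22:-→d23:-→d24:-→d25:-→d26:-→d27:-→d28:H2 -> H2
  + 202.47.192.0/20 (H2) depth=20

== LOOKUPS ==
["H0","H2","H2","H2","H2","H2","H2","no-route","H2","H2","H2","no-route","H2","H2"]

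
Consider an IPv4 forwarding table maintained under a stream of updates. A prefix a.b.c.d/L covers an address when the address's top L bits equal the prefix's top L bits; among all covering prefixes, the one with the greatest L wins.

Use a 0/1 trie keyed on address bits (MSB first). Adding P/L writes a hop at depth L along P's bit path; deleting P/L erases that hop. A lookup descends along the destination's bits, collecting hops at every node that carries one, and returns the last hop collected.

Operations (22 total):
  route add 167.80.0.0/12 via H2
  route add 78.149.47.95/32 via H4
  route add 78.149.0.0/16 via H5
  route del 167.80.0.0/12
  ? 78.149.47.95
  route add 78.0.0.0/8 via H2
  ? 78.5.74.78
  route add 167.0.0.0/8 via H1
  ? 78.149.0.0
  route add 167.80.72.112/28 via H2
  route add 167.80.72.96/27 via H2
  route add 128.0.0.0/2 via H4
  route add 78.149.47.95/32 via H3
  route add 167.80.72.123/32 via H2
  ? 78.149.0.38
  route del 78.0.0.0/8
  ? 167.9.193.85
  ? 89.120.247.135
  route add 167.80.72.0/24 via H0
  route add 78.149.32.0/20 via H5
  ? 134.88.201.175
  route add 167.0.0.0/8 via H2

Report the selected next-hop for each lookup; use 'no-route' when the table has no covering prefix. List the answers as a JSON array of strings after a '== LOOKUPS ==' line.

Process each operation:
  add 167.80.0.0/12 -> H2 at depth 12
  add 78.149.47.95/32 -> H4 at depth 32
  add 78.149.0.0/16 -> H5 at depth 16
  del 167.80.0.0/12 (clear depth 12)
  Q 78.149.47.95: descend 01001110100101010010111101011111 ; hops seen [H5,H4] ; pick H4
  add 78.0.0.0/8 -> H2 at depth 8
  Q 78.5.74.78: descend 01001110 ; hops seen [H2] ; pick H2
  add 167.0.0.0/8 -> H1 at depth 8
  Q 78.149.0.0: descend 010011101001010100 ; hops seen [H2,H5] ; pick H5
  add 167.80.72.112/28 -> H2 at depth 28
  add 167.80.72.96/27 -> H2 at depth 27
  add 128.0.0.0/2 -> H4 at depth 2
  add 78.149.47.95/32 -> H3 at depth 32
  add 167.80.72.123/32 -> H2 at depth 32
  Q 78.149.0.38: descend 010011101001010100 ; hops seen [H2,H5] ; pick H5
  del 78.0.0.0/8 (clear depth 8)
  Q 167.9.193.85: descend 101001110 ; hops seen [H4,H1] ; pick H1
  Q 89.120.247.135: descend 010 ; hops seen [∅] ; pick no-route
  add 167.80.72.0/24 -> H0 at depth 24
  add 78.149.32.0/20 -> H5 at depth 20
  Q 134.88.201.175: descend 10 ; hops seen [H4] ; pick H4
  add 167.0.0.0/8 -> H2 at depth 8

== LOOKUPS ==
["H4","H2","H5","H5","H1","no-route","H4"]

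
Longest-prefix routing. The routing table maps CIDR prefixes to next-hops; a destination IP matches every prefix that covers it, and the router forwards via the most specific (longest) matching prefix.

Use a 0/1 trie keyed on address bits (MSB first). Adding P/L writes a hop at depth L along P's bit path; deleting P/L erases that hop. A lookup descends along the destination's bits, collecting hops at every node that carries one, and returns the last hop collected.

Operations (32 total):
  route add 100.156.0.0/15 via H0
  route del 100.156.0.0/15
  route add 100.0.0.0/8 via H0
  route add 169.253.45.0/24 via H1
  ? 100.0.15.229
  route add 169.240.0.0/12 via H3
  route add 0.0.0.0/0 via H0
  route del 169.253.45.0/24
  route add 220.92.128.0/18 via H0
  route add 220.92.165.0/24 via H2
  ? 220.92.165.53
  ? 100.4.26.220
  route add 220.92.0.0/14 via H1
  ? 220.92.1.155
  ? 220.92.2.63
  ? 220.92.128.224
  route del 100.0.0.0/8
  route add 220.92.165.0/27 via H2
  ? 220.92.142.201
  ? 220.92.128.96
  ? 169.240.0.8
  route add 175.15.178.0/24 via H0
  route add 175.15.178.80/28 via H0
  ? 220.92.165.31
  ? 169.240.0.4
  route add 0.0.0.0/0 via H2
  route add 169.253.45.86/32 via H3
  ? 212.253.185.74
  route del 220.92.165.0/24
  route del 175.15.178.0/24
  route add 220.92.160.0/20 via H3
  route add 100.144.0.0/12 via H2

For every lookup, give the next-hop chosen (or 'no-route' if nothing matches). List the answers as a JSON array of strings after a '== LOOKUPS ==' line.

Trace:
  + 100.156.0.0/15 (H0) depth=15
  del 100.156.0.0/15 (clear depth 15)
  + 100.0.0.0/8 (H0) depth=8
  + 169.253.45.0/24 (H1) depth=24
  ? 100.0.15.229  path d0:-→d1:-→d2:-→d3:-→d4:-→d5:-→d6:-→d7:-→d8:H0  best=H0
  + 169.240.0.0/12 (H3) depth=12
  + 0.0.0.0/0 (H0) depth=0
  del 169.253.45.0/24 (clear depth 24)
  + 220.92.128.0/18 (H0) depth=18
  + 220.92.165.0/24 (H2) depth=24
  ? 220.92.165.53  path d0:H0→d1:-→d2:-→d3:-→d4:-→d5:-→d6:-→d7:-→d8:-→d9:-→d10:-→d11:-→d12:-→d13:-→d14:-→d15:-→d16:-→d17:-→d18:H0→d19:-→d20:-→d21:-→d22:-→d23:-→d24:H2  best=H2
  ? 100.4.26.220  path d0:H0→d1:-→d2:-→d3:-→d4:-→d5:-→d6:-→d7:-→d8:H0  best=H0
  + 220.92.0.0/14 (H1) depth=14
  ? 220.92.1.155  path d0:H0→d1:-→d2:-→d3:-→d4:-→d5:-→d6:-→d7:-→d8:-→d9:-→d10:-→d11:-→d12:-→d13:-→d14:H1→d15:-→d16:-  best=H1
  ? 220.92.2.63  path d0:H0→d1:-→d2:-→d3:-→d4:-→d5:-→d6:-→d7:-→d8:-→d9:-→d10:-→d11:-→d12:-→d13:-→d14:H1→d15:-→d16:-  best=H1
  ? 220.92.128.224  path d0:H0→d1:-→d2:-→d3:-→d4:-→d5:-→d6:-→d7:-→d8:-→d9:-→d10:-→d11:-→d12:-→d13:-→d14:H1→d15:-→d16:-→d17:-→d18:H0  best=H0
  del 100.0.0.0/8 (clear depth 8)
  + 220.92.165.0/27 (H2) depth=27
  ? 220.92.142.201  path d0:H0→d1:-→d2:-→d3:-→d4:-→d5:-→d6:-→d7:-→d8:-→d9:-→d10:-→d11:-→d12:-→d13:-→d14:H1→d15:-→d16:-→d17:-→d18:H0  best=H0
  ? 220.92.128.96  path d0:H0→d1:-→d2:-→d3:-→d4:-→d5:-→d6:-→d7:-→d8:-→d9:-→d10:-→d11:-→d12:-→d13:-→d14:H1→d15:-→d16:-→d17:-→d18:H0  best=H0
  ? 169.240.0.8  path d0:H0→d1:-→d2:-→d3:-→d4:-→d5:-→d6:-→d7:-→d8:-→d9:-→d10:-→d11:-→d12:H3  best=H3
  + 175.15.178.0/24 (H0) depth=24
  + 175.15.178.80/28 (H0) depth=28
  ? 220.92.165.31  path d0:H0→d1:-→d2:-→d3:-→d4:-→d5:-→d6:-→d7:-→d8:-→d9:-→d10:-→d11:-→d12:-→d13:-→d14:H1→d15:-→d16:-→d17:-→d18:H0→d19:-→d20:-→d21:-→d22:-→d23:-→d24:H2→d25:-→d26:-→d27:H2  best=H2
  ? 169.240.0.4  path d0:H0→d1:-→d2:-→d3:-→d4:-→d5:-→d6:-→d7:-→d8:-→d9:-→d10:-→d11:-→d12:H3  best=H3
  + 0.0.0.0/0 (H2) depth=0
  + 169.253.45.86/32 (H3) depth=32
  ? 212.253.185.74  path d0:H2→d1:-→d2:-→d3:-→d4:-  best=H2
  del 220.92.165.0/24 (clear depth 24)
  del 175.15.178.0/24 (clear depth 24)
  + 220.92.160.0/20 (H3) depth=20
  + 100.144.0.0/12 (H2) depth=12

== LOOKUPS ==
["H0","H2","H0","H1","H1","H0","H0","H0","H3","H2","H3","H2"]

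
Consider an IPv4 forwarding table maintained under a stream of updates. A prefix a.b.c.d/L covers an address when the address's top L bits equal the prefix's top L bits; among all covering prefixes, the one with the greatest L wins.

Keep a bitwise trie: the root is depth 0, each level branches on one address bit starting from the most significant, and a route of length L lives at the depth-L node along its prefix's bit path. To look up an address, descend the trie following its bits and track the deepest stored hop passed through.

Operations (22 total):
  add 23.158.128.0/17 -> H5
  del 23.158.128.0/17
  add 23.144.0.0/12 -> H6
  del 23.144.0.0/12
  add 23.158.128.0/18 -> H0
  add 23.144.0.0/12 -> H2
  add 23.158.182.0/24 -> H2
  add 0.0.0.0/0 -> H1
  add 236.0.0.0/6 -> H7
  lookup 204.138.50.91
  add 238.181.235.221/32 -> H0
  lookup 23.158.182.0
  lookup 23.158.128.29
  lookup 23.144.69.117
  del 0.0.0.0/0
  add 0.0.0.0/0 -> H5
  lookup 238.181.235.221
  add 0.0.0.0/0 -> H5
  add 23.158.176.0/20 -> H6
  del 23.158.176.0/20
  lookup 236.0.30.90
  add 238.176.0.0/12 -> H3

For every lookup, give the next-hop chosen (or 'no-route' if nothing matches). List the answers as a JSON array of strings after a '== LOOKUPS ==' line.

Trace:
  + 23.158.128.0/17 (H5) depth=17
  - 23.158.128.0/17 clear@17
  + 23.144.0.0/12 (H6) depth=12
  - 23.144.0.0/12 clear@12
  + 23.158.128.0/18 (H0) depth=18
  + 23.144.0.0/12 (H2) depth=12
  + 23.158.182.0/24 (H2) depth=24
  + 0.0.0.0/0 (H1) depth=0
  + 236.0.0.0/6 (H7) depth=6
  ? 204.138.50.91  path d0:H1→d1:-→d2:-  best=H1
  + 238.181.235.221/32 (H0) depth=32
  ? 23.158.182.0  path d0:H1→d1:-→d2:-→d3:-→d4:-→d5:-→d6:-→d7:-→d8:-→d9:-→d10:-→d11:-→d12:H2→d13:-→d14:-→d15:-→d16:-→d17:-→d18:H0→d19:-→d20:-→d21:-→d22:-→d23:-→d24:H2  best=H2
  ? 23.158.128.29  path d0:H1→d1:-→d2:-→d3:-→d4:-→d5:-→d6:-→d7:-→d8:-→d9:-→d10:-→d11:-→d12:H2→d13:-→d14:-→d15:-→d16:-→d17:-→d18:H0  best=H0
  ? 23.144.69.117  path d0:H1→d1:-→d2:-→d3:-→d4:-→d5:-→d6:-→d7:-→d8:-→d9:-→d10:-→d11:-→d12:H2  best=H2
  - 0.0.0.0/0 clear@0
  + 0.0.0.0/0 (H5) depth=0
  ? 238.181.235.221  path d0:H5→d1:-→d2:-→d3:-→d4:-→d5:-→d6:H7→d7:-→d8:-→d9:-→d10:-→d11:-→d12:-→d13:-→d14:-→d15:-→d16:-→d17:-→d18:-→d19:-→d20:-→d21:-→d22:-→d23:-→d24:-→d25:-→d26:-→d27:-→d28:-→d29:-→d30:-→d31:-→d32:H0  best=H0
  + 0.0.0.0/0 (H5) depth=0
  + 23.158.176.0/20 (H6) depth=20
  - 23.158.176.0/20 clear@20
  ? 236.0.30.90  path d0:H5→d1:-→d2:-→d3:-→d4:-→d5:-→d6:H7  best=H7
  + 238.176.0.0/12 (H3) depth=12

== LOOKUPS ==
["H1","H2","H0","H2","H0","H7"]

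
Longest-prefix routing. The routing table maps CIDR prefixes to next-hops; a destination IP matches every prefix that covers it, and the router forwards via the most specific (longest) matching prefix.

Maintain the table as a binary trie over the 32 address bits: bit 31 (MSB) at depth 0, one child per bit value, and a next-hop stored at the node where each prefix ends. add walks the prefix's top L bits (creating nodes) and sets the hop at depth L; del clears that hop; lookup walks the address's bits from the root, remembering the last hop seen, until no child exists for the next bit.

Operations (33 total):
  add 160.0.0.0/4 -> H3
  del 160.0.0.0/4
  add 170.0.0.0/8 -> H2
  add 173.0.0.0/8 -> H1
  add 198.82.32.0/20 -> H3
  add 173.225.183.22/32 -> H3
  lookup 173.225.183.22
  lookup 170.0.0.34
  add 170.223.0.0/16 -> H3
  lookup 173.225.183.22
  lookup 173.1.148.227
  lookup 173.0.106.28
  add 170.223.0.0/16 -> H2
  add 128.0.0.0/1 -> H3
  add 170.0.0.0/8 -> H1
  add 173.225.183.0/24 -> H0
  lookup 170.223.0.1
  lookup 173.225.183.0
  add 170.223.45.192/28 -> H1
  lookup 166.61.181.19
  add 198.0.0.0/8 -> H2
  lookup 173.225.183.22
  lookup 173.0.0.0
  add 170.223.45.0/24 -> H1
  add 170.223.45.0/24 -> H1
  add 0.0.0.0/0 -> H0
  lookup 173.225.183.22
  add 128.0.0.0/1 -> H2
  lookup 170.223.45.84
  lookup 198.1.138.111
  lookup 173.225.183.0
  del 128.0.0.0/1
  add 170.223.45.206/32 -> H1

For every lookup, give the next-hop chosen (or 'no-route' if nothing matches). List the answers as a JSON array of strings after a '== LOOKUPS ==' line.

Process each operation:
  + 160.0.0.0/4 (H3) depth=4
  - 160.0.0.0/4 clear@4
  + 170.0.0.0/8 (H2) depth=8
  + 173.0.0.0/8 (H1) depth=8
  + 198.82.32.0/20 (H3) depth=20
  + 173.225.183.22/32 (H3) depth=32
  ? 173.225.183.22  path d0:-→d1:-→d2:-→d3:-→d4:-→d5:-→d6:-→d7:-→d8:H1→d9:-→d10:-→d11:-→d12:-→d13:-→d14:-→d15:-→d16:-→d17:-→d18:-→d19:-→d20:-→d21:-→d22:-→d23:-→d24:-→d25:-→d26:-→d27:-→d28:-→d29:-→d30:-→d31:-→d32:H3  best=H3
  ? 170.0.0.34  path d0:-→d1:-→d2:-→d3:-→d4:-→d5:-→d6:-→d7:-→d8:H2  best=H2
  + 170.223.0.0/16 (H3) depth=16
  ? 173.225.183.22  path d0:-→d1:-→d2:-→d3:-→d4:-→d5:-→d6:-→d7:-→d8:H1→d9:-→d10:-→d11:-→d12:-→d13:-→d14:-→d15:-→d16:-→d17:-→d18:-→d19:-→d20:-→d21:-→d22:-→d23:-→d24:-→d25:-→d26:-→d27:-→d28:-→d29:-→d30:-→d31:-→d32:H3  best=H3
  ? 173.1.148.227  path d0:-→d1:-→d2:-→d3:-→d4:-→d5:-→d6:-→d7:-→d8:H1  best=H1
  ? 173.0.106.28  path d0:-→d1:-→d2:-→d3:-→d4:-→d5:-→d6:-→d7:-→d8:H1  best=H1
  + 170.223.0.0/16 (H2) depth=16
  + 128.0.0.0/1 (H3) depth=1
  + 170.0.0.0/8 (H1) depth=8
  + 173.225.183.0/24 (H0) depth=24
  ? 170.223.0.1  path d0:-→d1:H3→d2:-→d3:-→d4:-→d5:-→d6:-→d7:-→d8:H1→d9:-→d10:-→d11:-→d12:-→d13:-→d14:-→d15:-→d16:H2  best=H2
  ? 173.225.183.0  path d0:-→d1:H3→d2:-→d3:-→d4:-→d5:-→d6:-→d7:-→d8:H1→d9:-→d10:-→d11:-→d12:-→d13:-→d14:-→d15:-→d16:-→d17:-→d18:-→d19:-→d20:-→d21:-→d22:-→d23:-→d24:H0→d25:-→d26:-→d27:-  best=H0
  + 170.223.45.192/28 (H1) depth=28
  ? 166.61.181.19  path d0:-→d1:H3→d2:-→d3:-→d4:-  best=H3
  + 198.0.0.0/8 (H2) depth=8
  ? 173.225.183.22  path d0:-→d1:H3→d2:-→d3:-→d4:-→d5:-→d6:-→d7:-→d8:H1→d9:-→d10:-→d11:-→d12:-→d13:-→d14:-→d15:-→d16:-→d17:-→d18:-→d19:-→d20:-→d21:-→d22:-→d23:-→d24:H0→d25:-→d26:-→d27:-→d28:-→d29:-→d30:-→d31:-→d32:H3  best=H3
  ? 173.0.0.0  path d0:-→d1:H3→d2:-→d3:-→d4:-→d5:-→d6:-→d7:-→d8:H1  best=H1
  + 170.223.45.0/24 (H1) depth=24
  + 170.223.45.0/24 (H1) depth=24
  + 0.0.0.0/0 (H0) depth=0
  ? 173.225.183.22  path d0:H0→d1:H3→d2:-→d3:-→d4:-→d5:-→d6:-→d7:-→d8:H1→d9:-→d10:-→d11:-→d12:-→d13:-→d14:-→d15:-→d16:-→d17:-→d18:-→d19:-→d20:-→d21:-→d22:-→d23:-→d24:H0→d25:-→d26:-→d27:-→d28:-→d29:-→d30:-→d31:-→d32:H3  best=H3
  + 128.0.0.0/1 (H2) depth=1
  ? 170.223.45.84  path d0:H0→d1:H2→d2:-→d3:-→d4:-→d5:-→d6:-→d7:-→d8:H1→d9:-→d10:-→d11:-→d12:-→d13:-→d14:-→d15:-→d16:H2→d17:-→d18:-→d19:-→d20:-→d21:-→d22:-→d23:-→d24:H1  best=H1
  ? 198.1.138.111  path d0:H0→d1:H2→d2:-→d3:-→d4:-→d5:-→d6:-→d7:-→d8:H2→d9:-  best=H2
  ? 173.225.183.0  path d0:H0→d1:H2→d2:-→d3:-→d4:-→d5:-→d6:-→d7:-→d8:H1→d9:-→d10:-→d11:-→d12:-→d13:-→d14:-→d15:-→d16:-→d17:-→d18:-→d19:-→d20:-→d21:-→d22:-→d23:-→d24:H0→d25:-→d26:-→d27:-  best=H0
  - 128.0.0.0/1 clear@1
  + 170.223.45.206/32 (H1) depth=32

== LOOKUPS ==
["H3","H2","H3","H1","H1","H2","H0","H3","H3","H1","H3","H1","H2","H0"]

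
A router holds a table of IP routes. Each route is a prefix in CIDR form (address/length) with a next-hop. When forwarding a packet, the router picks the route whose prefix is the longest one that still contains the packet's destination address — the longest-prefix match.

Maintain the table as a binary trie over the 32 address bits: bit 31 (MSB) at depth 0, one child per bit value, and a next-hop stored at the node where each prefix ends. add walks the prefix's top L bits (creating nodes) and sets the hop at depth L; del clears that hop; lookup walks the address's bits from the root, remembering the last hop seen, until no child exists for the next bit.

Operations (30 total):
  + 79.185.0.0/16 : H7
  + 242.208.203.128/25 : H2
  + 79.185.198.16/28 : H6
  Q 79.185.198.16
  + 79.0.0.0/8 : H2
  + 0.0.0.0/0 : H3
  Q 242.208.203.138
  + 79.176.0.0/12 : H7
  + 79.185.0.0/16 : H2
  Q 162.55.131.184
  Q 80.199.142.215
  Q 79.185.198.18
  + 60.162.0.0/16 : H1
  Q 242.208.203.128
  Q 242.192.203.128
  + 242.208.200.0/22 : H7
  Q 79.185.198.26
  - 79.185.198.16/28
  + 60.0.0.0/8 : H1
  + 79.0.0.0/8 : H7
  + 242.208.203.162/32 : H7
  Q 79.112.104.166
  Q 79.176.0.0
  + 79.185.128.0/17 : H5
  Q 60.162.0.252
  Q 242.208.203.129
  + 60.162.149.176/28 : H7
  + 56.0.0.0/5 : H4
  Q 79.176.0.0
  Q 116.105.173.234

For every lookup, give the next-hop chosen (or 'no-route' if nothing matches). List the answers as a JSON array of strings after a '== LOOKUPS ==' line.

Apply in order:
  add 79.185.0.0/16 -> H7 at depth 16
  add 242.208.203.128/25 -> H2 at depth 25
  add 79.185.198.16/28 -> H6 at depth 28
  ? 79.185.198.16  path d0:-→d1:-→d2:-→d3:-→d4:-→d5:-→d6:-→d7:-→d8:-→d9:-→d10:-→d11:-→d12:-→d13:-→d14:-→d15:-→d16:H7→d17:-→d18:-→d19:-→d20:-→d21:-→d22:-→d23:-→d24:-→d25:-→d26:-→d27:-→d28:H6  best=H6
  add 79.0.0.0/8 -> H2 at depth 8
  add 0.0.0.0/0 -> H3 at depth 0
  ? 242.208.203.138  path d0:H3→d1:-→d2:-→d3:-→d4:-→d5:-→d6:-→d7:-→d8:-→d9:-→d10:-→d11:-→d12:-→d13:-→d14:-→d15:-→d16:-→d17:-→d18:-→d19:-→d20:-→d21:-→d22:-→d23:-→d24:-→d25:H2  best=H2
  add 79.176.0.0/12 -> H7 at depth 12
  add 79.185.0.0/16 -> H2 at depth 16
  ? 162.55.131.184  path d0:H3→d1:-  best=H3
  ? 80.199.142.215  path d0:H3→d1:-→d2:-→d3:-  best=H3
  ? 79.185.198.18  path d0:H3→d1:-→d2:-→d3:-→d4:-→d5:-→d6:-→d7:-→d8:H2→d9:-→d10:-→d11:-→d12:H7→d13:-→d14:-→d15:-→d16:H2→d17:-→d18:-→d19:-→d20:-→d21:-→d22:-→d23:-→d24:-→d25:-→d26:-→d27:-→d28:H6  best=H6
  add 60.162.0.0/16 -> H1 at depth 16
  ? 242.208.203.128  path d0:H3→d1:-→d2:-→d3:-→d4:-→d5:-→d6:-→d7:-→d8:-→d9:-→d10:-→d11:-→d12:-→d13:-→d14:-→d15:-→d16:-→d17:-→d18:-→d19:-→d20:-→d21:-→d22:-→d23:-→d24:-→d25:H2  best=H2
  ? 242.192.203.128  path d0:H3→d1:-→d2:-→d3:-→d4:-→d5:-→d6:-→d7:-→d8:-→d9:-→d10:-→d11:-  best=H3
  add 242.208.200.0/22 -> H7 at depth 22
  ? 79.185.198.26  path d0:H3→d1:-→d2:-→d3:-→d4:-→d5:-→d6:-→d7:-→d8:H2→d9:-→d10:-→d11:-→d12:H7→d13:-→d14:-→d15:-→d16:H2→d17:-→d18:-→d19:-→d20:-→d21:-→d22:-→d23:-→d24:-→d25:-→d26:-→d27:-→d28:H6  best=H6
  - 79.185.198.16/28 clear@28
  add 60.0.0.0/8 -> H1 at depth 8
  add 79.0.0.0/8 -> H7 at depth 8
  add 242.208.203.162/32 -> H7 at depth 32
  ? 79.112.104.166  path d0:H3→d1:-→d2:-→d3:-→d4:-→d5:-→d6:-→d7:-→d8:H7  best=H7
  ? 79.176.0.0  path d0:H3→d1:-→d2:-→d3:-→d4:-→d5:-→d6:-→d7:-→d8:H7→d9:-→d10:-→d11:-→d12:H7  best=H7
  add 79.185.128.0/17 -> H5 at depth 17
  ? 60.162.0.252  path d0:H3→d1:-→d2:-→d3:-→d4:-→d5:-→d6:-→d7:-→d8:H1→d9:-→d10:-→d11:-→d12:-→d13:-→d14:-→d15:-→d16:H1  best=H1
  ? 242.208.203.129  path d0:H3→d1:-→d2:-→d3:-→d4:-→d5:-→d6:-→d7:-→d8:-→d9:-→d10:-→d11:-→d12:-→d13:-→d14:-→d15:-→d16:-→d17:-→d18:-→d19:-→d20:-→d21:-→d22:H7→d23:-→d24:-→d25:H2→d26:-  best=H2
  add 60.162.149.176/28 -> H7 at depth 28
  add 56.0.0.0/5 -> H4 at depth 5
  ? 79.176.0.0  path d0:H3→d1:-→d2:-→d3:-→d4:-→d5:-→d6:-→d7:-→d8:H7→d9:-→d10:-→d11:-→d12:H7  best=H7
  ? 116.105.173.234  path d0:H3→d1:-→d2:-  best=H3

== LOOKUPS ==
["H6","H2","H3","H3","H6","H2","H3","H6","H7","H7","H1","H2","H7","H3"]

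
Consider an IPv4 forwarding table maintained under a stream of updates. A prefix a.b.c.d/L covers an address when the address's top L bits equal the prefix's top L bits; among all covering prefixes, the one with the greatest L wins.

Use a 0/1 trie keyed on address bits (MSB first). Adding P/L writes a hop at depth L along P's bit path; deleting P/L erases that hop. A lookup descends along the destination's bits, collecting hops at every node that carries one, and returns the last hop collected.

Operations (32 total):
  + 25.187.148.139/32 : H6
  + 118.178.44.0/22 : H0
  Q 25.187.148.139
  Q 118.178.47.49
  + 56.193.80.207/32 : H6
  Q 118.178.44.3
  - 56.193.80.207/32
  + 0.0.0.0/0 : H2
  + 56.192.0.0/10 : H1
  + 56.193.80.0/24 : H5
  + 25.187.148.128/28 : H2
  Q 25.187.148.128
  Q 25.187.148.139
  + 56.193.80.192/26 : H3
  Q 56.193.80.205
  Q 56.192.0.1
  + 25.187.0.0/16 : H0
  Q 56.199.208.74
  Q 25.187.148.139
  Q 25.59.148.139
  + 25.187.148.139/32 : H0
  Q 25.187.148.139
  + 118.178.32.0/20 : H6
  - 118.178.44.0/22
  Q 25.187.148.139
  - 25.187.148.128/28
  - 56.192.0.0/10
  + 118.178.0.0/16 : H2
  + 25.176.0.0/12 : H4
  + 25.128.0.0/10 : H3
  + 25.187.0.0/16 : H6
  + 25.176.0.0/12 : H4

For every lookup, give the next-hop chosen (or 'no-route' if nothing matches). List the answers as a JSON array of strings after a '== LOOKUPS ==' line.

Trace:
  add 25.187.148.139/32 -> H6 at depth 32
  add 118.178.44.0/22 -> H0 at depth 22
  lookup 25.187.148.139: bits 00011001101110111001010010001011 walk d0:-→d1:-→d2:-→d3:-→d4:-→d5:-→d6:-→d7:-→d8:-→d9:-→d10:-→d11:-→d12:-→d13:-→d14:-→d15:-→d16:-→d17:-→d18:-→d19:-→d20:-→d21:-→d22:-→d23:-→d24:-→d25:-→d26:-→d27:-→d28:-→d29:-→d30:-→d31:-→d32:H6 -> H6
  lookup 118.178.47.49: bits 0111011010110010001011 walk d0:-→d1:-→d2:-→d3:-→d4:-→d5:-→d6:-→d7:-→d8:-→d9:-→d10:-→d11:-→d12:-→d13:-→d14:-→d15:-→d16:-→d17:-→d18:-→d19:-→d20:-→d21:-→d22:H0 -> H0
  add 56.193.80.207/32 -> H6 at depth 32
  lookup 118.178.44.3: bits 0111011010110010001011 walk d0:-→d1:-→d2:-→d3:-→d4:-→d5:-→d6:-→d7:-→d8:-→d9:-→d10:-→d11:-→d12:-→d13:-→d14:-→d15:-→d16:-→d17:-→d18:-→d19:-→d20:-→d21:-→d22:H0 -> H0
  del 56.193.80.207/32 (clear depth 32)
  add 0.0.0.0/0 -> H2 at depth 0
  add 56.192.0.0/10 -> H1 at depth 10
  add 56.193.80.0/24 -> H5 at depth 24
  add 25.187.148.128/28 -> H2 at depth 28
  lookup 25.187.148.128: bits 0001100110111011100101001000 walk d0:H2→d1:-→d2:-→d3:-→d4:-→d5:-→d6:-→d7:-→d8:-→d9:-→d10:-→d11:-→d12:-→d13:-→d14:-→d15:-→d16:-→d17:-→d18:-→d19:-→d20:-→d21:-→d22:-→d23:-→d24:-→d25:-→d26:-→d27:-→d28:H2 -> H2
  lookup 25.187.148.139: bits 00011001101110111001010010001011 walk d0:H2→d1:-→d2:-→d3:-→d4:-→d5:-→d6:-→d7:-→d8:-→d9:-→d10:-→d11:-→d12:-→d13:-→d14:-→d15:-→d16:-→d17:-→d18:-→d19:-→d20:-→d21:-→d22:-→d23:-→d24:-→d25:-→d26:-→d27:-→d28:H2→d29:-→d30:-→d31:-→d32:H6 -> H6
  add 56.193.80.192/26 -> H3 at depth 26
  lookup 56.193.80.205: bits 001110001100000101010000110011 walk d0:H2→d1:-→d2:-→d3:-→d4:-→d5:-→d6:-→d7:-→d8:-→d9:-→d10:H1→d11:-→d12:-→d13:-→d14:-→d15:-→d16:-→d17:-→d18:-→d19:-→d20:-→d21:-→d22:-→d23:-→d24:H5→d25:-→d26:H3→d27:-→d28:-→d29:-→d30:- -> H3
  lookup 56.192.0.1: bits 001110001100000 walk d0:H2→d1:-→d2:-→d3:-→d4:-→d5:-→d6:-→d7:-→d8:-→d9:-→d10:H1→d11:-→d12:-→d13:-→d14:-→d15:- -> H1
  add 25.187.0.0/16 -> H0 at depth 16
  lookup 56.199.208.74: bits 0011100011000 walk d0:H2→d1:-→d2:-→d3:-→d4:-→d5:-→d6:-→d7:-→d8:-→d9:-→d10:H1→d11:-→d12:-→d13:- -> H1
  lookup 25.187.148.139: bits 00011001101110111001010010001011 walk d0:H2→d1:-→d2:-→d3:-→d4:-→d5:-→d6:-→d7:-→d8:-→d9:-→d10:-→d11:-→d12:-→d13:-→d14:-→d15:-→d16:H0→d17:-→d18:-→d19:-→d20:-→d21:-→d22:-→d23:-→d24:-→d25:-→d26:-→d27:-→d28:H2→d29:-→d30:-→d31:-→d32:H6 -> H6
  lookup 25.59.148.139: bits 00011001 walk d0:H2→d1:-→d2:-→d3:-→d4:-→d5:-→d6:-→d7:-→d8:- -> H2
  add 25.187.148.139/32 -> H0 at depth 32
  lookup 25.187.148.139: bits 00011001101110111001010010001011 walk d0:H2→d1:-→d2:-→d3:-→d4:-→d5:-→d6:-→d7:-→d8:-→d9:-→d10:-→d11:-→d12:-→d13:-→d14:-→d15:-→d16:H0→d17:-→d18:-→d19:-→d20:-→d21:-→d22:-→d23:-→d24:-→d25:-→d26:-→d27:-→d28:H2→d29:-→d30:-→d31:-→d32:H0 -> H0
  add 118.178.32.0/20 -> H6 at depth 20
  del 118.178.44.0/22 (clear depth 22)
  lookup 25.187.148.139: bits 00011001101110111001010010001011 walk d0:H2→d1:-→d2:-→d3:-→d4:-→d5:-→d6:-→d7:-→d8:-→d9:-→d10:-→d11:-→d12:-→d13:-→d14:-→d15:-→d16:H0→d17:-→d18:-→d19:-→d20:-→d21:-→d22:-→d23:-→d24:-→d25:-→d26:-→d27:-→d28:H2→d29:-→d30:-→d31:-→d32:H0 -> H0
  del 25.187.148.128/28 (clear depth 28)
  del 56.192.0.0/10 (clear depth 10)
  add 118.178.0.0/16 -> H2 at depth 16
  add 25.176.0.0/12 -> H4 at depth 12
  add 25.128.0.0/10 -> H3 at depth 10
  add 25.187.0.0/16 -> H6 at depth 16
  add 25.176.0.0/12 -> H4 at depth 12

== LOOKUPS ==
["H6","H0","H0","H2","H6","H3","H1","H1","H6","H2","H0","H0"]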